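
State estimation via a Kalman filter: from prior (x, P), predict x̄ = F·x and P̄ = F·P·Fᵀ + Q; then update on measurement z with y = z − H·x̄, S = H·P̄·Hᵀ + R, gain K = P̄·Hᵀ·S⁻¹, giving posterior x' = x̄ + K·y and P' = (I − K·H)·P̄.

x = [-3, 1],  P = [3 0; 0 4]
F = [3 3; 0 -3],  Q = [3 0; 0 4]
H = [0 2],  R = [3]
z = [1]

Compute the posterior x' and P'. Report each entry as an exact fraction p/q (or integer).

x' = [-1482/163, 71/163]
P' = [5574/163 -108/163; -108/163 120/163]

x̄ = F·x = [-6, -3]
P̄ = F·P·Fᵀ + Q = [66 -36; -36 40]
y = z − H·x̄ = [7]
S = H·P̄·Hᵀ + R = [163]
K = P̄·Hᵀ·S⁻¹ = [-72/163; 80/163]
x' = x̄ + K·y = [-1482/163, 71/163]
P' = (I − K·H)·P̄ = [5574/163 -108/163; -108/163 120/163]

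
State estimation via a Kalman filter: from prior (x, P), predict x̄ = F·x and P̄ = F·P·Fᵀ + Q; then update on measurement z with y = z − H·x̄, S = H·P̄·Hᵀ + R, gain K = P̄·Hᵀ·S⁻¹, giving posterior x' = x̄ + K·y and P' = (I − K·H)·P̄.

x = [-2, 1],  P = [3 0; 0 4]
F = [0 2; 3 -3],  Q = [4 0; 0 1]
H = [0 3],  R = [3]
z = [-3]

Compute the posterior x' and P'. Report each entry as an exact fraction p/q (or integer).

x̄ = F·x = [2, -9]
P̄ = F·P·Fᵀ + Q = [20 -24; -24 64]
y = z − H·x̄ = [24]
S = H·P̄·Hᵀ + R = [579]
K = P̄·Hᵀ·S⁻¹ = [-24/193; 64/193]
x' = x̄ + K·y = [-190/193, -201/193]
P' = (I − K·H)·P̄ = [2132/193 -24/193; -24/193 64/193]

x' = [-190/193, -201/193]
P' = [2132/193 -24/193; -24/193 64/193]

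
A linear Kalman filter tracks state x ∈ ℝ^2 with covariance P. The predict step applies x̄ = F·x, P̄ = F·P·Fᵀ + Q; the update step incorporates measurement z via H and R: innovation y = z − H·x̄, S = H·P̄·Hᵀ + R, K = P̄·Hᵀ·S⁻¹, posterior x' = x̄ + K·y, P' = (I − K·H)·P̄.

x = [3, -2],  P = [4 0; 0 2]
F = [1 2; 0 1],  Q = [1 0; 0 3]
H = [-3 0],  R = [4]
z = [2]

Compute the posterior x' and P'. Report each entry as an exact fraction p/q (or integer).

x' = [-82/121, -230/121]
P' = [52/121 16/121; 16/121 461/121]

x̄ = F·x = [-1, -2]
P̄ = F·P·Fᵀ + Q = [13 4; 4 5]
y = z − H·x̄ = [-1]
S = H·P̄·Hᵀ + R = [121]
K = P̄·Hᵀ·S⁻¹ = [-39/121; -12/121]
x' = x̄ + K·y = [-82/121, -230/121]
P' = (I − K·H)·P̄ = [52/121 16/121; 16/121 461/121]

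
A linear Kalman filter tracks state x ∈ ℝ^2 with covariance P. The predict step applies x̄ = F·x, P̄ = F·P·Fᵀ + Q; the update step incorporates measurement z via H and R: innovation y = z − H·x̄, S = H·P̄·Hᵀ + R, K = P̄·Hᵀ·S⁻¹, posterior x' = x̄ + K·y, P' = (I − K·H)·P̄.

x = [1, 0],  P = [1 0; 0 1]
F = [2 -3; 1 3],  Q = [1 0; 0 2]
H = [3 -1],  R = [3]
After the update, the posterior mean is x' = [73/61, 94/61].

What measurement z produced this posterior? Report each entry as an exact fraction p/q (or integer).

x̄ = F·x = [2, 1]
P̄ = F·P·Fᵀ + Q = [14 -7; -7 12]
S = H·P̄·Hᵀ + R = [183]
K = P̄·Hᵀ·S⁻¹ = [49/183; -11/61]
x' − x̄ = [-49/61, 33/61] = K·y
y = (KᵀK)⁻¹·Kᵀ·(x' − x̄) = [-3]
z = y + H·x̄ = [-3] + [5] = [2]

z = [2]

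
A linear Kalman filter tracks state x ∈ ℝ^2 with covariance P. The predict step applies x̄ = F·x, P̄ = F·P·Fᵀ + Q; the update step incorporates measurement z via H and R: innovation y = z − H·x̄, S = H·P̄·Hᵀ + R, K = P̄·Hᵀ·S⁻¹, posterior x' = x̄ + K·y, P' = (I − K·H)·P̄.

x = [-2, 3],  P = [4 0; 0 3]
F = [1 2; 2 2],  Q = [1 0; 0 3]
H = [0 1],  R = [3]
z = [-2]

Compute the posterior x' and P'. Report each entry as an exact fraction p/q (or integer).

x' = [28/17, -28/17]
P' = [89/17 30/17; 30/17 93/34]

x̄ = F·x = [4, 2]
P̄ = F·P·Fᵀ + Q = [17 20; 20 31]
y = z − H·x̄ = [-4]
S = H·P̄·Hᵀ + R = [34]
K = P̄·Hᵀ·S⁻¹ = [10/17; 31/34]
x' = x̄ + K·y = [28/17, -28/17]
P' = (I − K·H)·P̄ = [89/17 30/17; 30/17 93/34]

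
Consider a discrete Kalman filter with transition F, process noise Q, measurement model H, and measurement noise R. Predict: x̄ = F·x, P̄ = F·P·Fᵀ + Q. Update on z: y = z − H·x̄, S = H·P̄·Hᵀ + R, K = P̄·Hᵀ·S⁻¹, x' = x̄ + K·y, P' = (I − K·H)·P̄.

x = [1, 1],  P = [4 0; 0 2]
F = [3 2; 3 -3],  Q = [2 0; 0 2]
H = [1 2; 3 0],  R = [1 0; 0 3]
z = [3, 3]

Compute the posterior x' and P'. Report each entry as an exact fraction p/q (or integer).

x̄ = F·x = [5, 0]
P̄ = F·P·Fᵀ + Q = [46 24; 24 56]
y = z − H·x̄ = [-2, -12]
S = H·P̄·Hᵀ + R = [367 282; 282 417]
K = P̄·Hᵀ·S⁻¹ = [94/24505 8046/24505; 12136/24505 -3976/24505]
x' = x̄ + K·y = [5157/4901, 4688/4901]
P' = (I − K·H)·P̄ = [8046/24505 -3976/24505; -3976/24505 8056/24505]

x' = [5157/4901, 4688/4901]
P' = [8046/24505 -3976/24505; -3976/24505 8056/24505]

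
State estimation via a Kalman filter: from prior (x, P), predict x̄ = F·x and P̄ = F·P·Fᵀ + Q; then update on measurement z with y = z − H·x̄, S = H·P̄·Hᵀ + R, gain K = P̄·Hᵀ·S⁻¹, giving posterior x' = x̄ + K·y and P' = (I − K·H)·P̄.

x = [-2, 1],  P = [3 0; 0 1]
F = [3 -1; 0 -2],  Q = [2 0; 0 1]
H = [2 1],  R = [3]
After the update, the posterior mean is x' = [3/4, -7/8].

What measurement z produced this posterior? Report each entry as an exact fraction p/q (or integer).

x̄ = F·x = [-7, -2]
P̄ = F·P·Fᵀ + Q = [30 2; 2 5]
S = H·P̄·Hᵀ + R = [136]
K = P̄·Hᵀ·S⁻¹ = [31/68; 9/136]
x' − x̄ = [31/4, 9/8] = K·y
y = (KᵀK)⁻¹·Kᵀ·(x' − x̄) = [17]
z = y + H·x̄ = [17] + [-16] = [1]

z = [1]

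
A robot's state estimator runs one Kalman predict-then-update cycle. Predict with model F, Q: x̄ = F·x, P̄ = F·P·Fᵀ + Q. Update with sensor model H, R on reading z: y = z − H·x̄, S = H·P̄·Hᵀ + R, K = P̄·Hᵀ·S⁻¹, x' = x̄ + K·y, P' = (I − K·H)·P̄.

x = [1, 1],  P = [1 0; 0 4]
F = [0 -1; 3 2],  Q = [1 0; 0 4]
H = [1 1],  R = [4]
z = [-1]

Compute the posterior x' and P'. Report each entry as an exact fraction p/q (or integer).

x̄ = F·x = [-1, 5]
P̄ = F·P·Fᵀ + Q = [5 -8; -8 29]
y = z − H·x̄ = [-5]
S = H·P̄·Hᵀ + R = [22]
K = P̄·Hᵀ·S⁻¹ = [-3/22; 21/22]
x' = x̄ + K·y = [-7/22, 5/22]
P' = (I − K·H)·P̄ = [101/22 -113/22; -113/22 197/22]

x' = [-7/22, 5/22]
P' = [101/22 -113/22; -113/22 197/22]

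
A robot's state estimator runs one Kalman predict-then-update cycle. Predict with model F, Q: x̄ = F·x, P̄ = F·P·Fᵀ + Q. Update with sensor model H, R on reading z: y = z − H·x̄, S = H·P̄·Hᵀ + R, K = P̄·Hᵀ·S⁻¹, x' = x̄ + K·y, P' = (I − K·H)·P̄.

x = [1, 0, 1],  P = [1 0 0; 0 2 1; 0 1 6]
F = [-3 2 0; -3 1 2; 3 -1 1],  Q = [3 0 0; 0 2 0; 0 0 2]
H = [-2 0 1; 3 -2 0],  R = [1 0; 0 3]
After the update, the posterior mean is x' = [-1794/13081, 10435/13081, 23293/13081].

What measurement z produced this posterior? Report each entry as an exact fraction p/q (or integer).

z = [2, -2]

x̄ = F·x = [-3, -1, 4]
P̄ = F·P·Fᵀ + Q = [20 17 -11; 17 41 0; -11 0 17]
S = H·P̄·Hᵀ + R = [142 -85; -85 143]
K = P̄·Hᵀ·S⁻¹ = [-5083/13081 -643/13081; -7497/13081 -7292/13081; 2772/13081 -1371/13081]
x' − x̄ = [37449/13081, 23516/13081, -29031/13081] = K·y
y = (KᵀK)⁻¹·Kᵀ·(x' − x̄) = [-8, 5]
z = y + H·x̄ = [-8, 5] + [10, -7] = [2, -2]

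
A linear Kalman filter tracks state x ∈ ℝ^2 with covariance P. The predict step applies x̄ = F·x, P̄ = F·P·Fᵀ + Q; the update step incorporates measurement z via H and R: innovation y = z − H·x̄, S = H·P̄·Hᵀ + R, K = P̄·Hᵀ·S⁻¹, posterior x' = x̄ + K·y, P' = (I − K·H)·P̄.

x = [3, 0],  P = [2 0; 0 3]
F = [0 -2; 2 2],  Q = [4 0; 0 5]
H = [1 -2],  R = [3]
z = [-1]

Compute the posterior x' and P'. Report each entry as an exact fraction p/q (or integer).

x̄ = F·x = [0, 6]
P̄ = F·P·Fᵀ + Q = [16 -12; -12 25]
y = z − H·x̄ = [11]
S = H·P̄·Hᵀ + R = [167]
K = P̄·Hᵀ·S⁻¹ = [40/167; -62/167]
x' = x̄ + K·y = [440/167, 320/167]
P' = (I − K·H)·P̄ = [1072/167 476/167; 476/167 331/167]

x' = [440/167, 320/167]
P' = [1072/167 476/167; 476/167 331/167]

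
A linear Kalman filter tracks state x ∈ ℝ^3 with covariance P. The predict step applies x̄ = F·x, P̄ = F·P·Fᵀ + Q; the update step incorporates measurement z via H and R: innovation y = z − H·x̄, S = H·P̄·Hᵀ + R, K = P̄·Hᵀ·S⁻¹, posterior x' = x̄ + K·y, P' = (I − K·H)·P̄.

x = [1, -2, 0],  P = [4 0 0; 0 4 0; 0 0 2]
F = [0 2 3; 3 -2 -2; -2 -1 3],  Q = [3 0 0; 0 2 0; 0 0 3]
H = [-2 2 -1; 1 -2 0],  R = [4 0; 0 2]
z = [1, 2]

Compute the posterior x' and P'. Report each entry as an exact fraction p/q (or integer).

x̄ = F·x = [-4, 7, 0]
P̄ = F·P·Fᵀ + Q = [37 -28 10; -28 62 -28; 10 -28 41]
y = z − H·x̄ = [-21, 20]
S = H·P̄·Hᵀ + R = [817 -556; -556 399]
K = P̄·Hᵀ·S⁻¹ = [-4152/16847 -1859/16847; -1520/16847 -8536/16847; -9987/16847 -11130/16847]
x' = x̄ + K·y = [-17376/16847, -20871/16847, -12873/16847]
P' = (I − K·H)·P̄ = [214946/16847 109332/16847 -194620/16847; 109332/16847 63202/16847 -86180/16847; -194620/16847 -86180/16847 256828/16847]

x' = [-17376/16847, -20871/16847, -12873/16847]
P' = [214946/16847 109332/16847 -194620/16847; 109332/16847 63202/16847 -86180/16847; -194620/16847 -86180/16847 256828/16847]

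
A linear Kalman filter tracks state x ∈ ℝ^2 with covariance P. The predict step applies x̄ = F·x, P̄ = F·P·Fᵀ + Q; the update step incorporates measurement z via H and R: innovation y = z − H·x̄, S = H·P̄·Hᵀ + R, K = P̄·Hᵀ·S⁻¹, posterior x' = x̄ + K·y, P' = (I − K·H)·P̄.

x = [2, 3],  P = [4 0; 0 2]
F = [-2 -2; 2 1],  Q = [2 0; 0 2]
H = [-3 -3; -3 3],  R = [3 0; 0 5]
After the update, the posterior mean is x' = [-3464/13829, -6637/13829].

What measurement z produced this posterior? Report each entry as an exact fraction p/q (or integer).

x̄ = F·x = [-10, 7]
P̄ = F·P·Fᵀ + Q = [26 -20; -20 20]
S = H·P̄·Hᵀ + R = [57 54; 54 779]
K = P̄·Hᵀ·S⁻¹ = [-2190/13829 -2298/13829; -2160/13829 2280/13829]
x' − x̄ = [134826/13829, -103440/13829] = K·y
y = (KᵀK)⁻¹·Kᵀ·(x' − x̄) = [-7, -52]
z = y + H·x̄ = [-7, -52] + [9, 51] = [2, -1]

z = [2, -1]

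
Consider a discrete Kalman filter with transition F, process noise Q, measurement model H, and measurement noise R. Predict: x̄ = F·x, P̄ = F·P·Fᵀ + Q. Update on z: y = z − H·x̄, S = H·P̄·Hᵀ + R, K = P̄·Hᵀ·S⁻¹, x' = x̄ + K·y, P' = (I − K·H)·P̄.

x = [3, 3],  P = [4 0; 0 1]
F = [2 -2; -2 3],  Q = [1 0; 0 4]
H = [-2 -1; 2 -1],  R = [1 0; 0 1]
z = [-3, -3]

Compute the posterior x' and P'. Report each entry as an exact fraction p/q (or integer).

x̄ = F·x = [0, 3]
P̄ = F·P·Fᵀ + Q = [21 -22; -22 29]
y = z − H·x̄ = [0, 0]
S = H·P̄·Hᵀ + R = [26 -55; -55 202]
K = P̄·Hᵀ·S⁻¹ = [-520/2227 564/2227; -985/2227 -1073/2227]
x' = x̄ + K·y = [0, 3]
P' = (I − K·H)·P̄ = [271/2227 -22/2227; -22/2227 1029/2227]

x' = [0, 3]
P' = [271/2227 -22/2227; -22/2227 1029/2227]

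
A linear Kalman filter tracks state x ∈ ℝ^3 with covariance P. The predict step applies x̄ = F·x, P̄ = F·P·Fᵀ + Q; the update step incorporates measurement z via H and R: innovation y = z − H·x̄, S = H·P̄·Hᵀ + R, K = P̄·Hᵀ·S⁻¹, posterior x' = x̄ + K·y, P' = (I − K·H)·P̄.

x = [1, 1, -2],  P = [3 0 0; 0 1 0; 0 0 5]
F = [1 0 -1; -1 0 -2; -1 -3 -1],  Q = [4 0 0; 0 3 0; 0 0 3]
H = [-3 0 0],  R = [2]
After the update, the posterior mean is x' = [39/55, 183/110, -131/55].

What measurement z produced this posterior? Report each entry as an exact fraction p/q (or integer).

z = [-2]

x̄ = F·x = [3, 3, -2]
P̄ = F·P·Fᵀ + Q = [12 7 2; 7 26 13; 2 13 20]
S = H·P̄·Hᵀ + R = [110]
K = P̄·Hᵀ·S⁻¹ = [-18/55; -21/110; -3/55]
x' − x̄ = [-126/55, -147/110, -21/55] = K·y
y = (KᵀK)⁻¹·Kᵀ·(x' − x̄) = [7]
z = y + H·x̄ = [7] + [-9] = [-2]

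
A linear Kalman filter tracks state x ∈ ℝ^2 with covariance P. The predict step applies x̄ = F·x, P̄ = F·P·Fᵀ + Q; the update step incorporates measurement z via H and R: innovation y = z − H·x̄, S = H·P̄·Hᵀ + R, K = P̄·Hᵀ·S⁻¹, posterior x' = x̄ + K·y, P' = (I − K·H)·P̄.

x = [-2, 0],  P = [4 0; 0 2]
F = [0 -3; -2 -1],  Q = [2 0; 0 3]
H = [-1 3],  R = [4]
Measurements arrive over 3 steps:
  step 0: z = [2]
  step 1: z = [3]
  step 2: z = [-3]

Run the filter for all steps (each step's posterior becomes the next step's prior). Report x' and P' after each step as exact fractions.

step 0: x' = [20/177, 46/59], P' = [3536/177 392/59; 392/59 156/59]
step 1: x' = [-78284/44379, 17995/44379], P' = [328966/44379 118906/44379; 118906/44379 62338/44379]
step 2: x' = [-14685265/4435761, -9062920/4435761], P' = [11111900/1478587 4007900/1478587; 4007900/1478587 6256984/4435761]

step 0: x̄ = F·x = [0, 4]
step 0: P̄ = F·P·Fᵀ + Q = [20 6; 6 21]
step 0: y = z − H·x̄ = [-10]
step 0: S = H·P̄·Hᵀ + R = [177]
step 0: K = P̄·Hᵀ·S⁻¹ = [-2/177; 19/59]
step 0: x' = x̄ + K·y = [20/177, 46/59]
step 0: P' = (I − K·H)·P̄ = [3536/177 392/59; 392/59 156/59]
step 1: x̄ = F·x = [-138/59, -178/177]
step 1: P̄ = F·P·Fᵀ + Q = [1522/59 2820/59; 2820/59 19847/177]
step 1: y = z − H·x̄ = [217/59]
step 1: S = H·P̄·Hᵀ + R = [44379/59]
step 1: K = P̄·Hᵀ·S⁻¹ = [6938/44379; 17027/44379]
step 1: x' = x̄ + K·y = [-78284/44379, 17995/44379]
step 1: P' = (I − K·H)·P̄ = [328966/44379 118906/44379; 118906/44379 62338/44379]
step 2: x̄ = F·x = [-17995/14793, 15397/4931]
step 2: P̄ = F·P·Fᵀ + Q = [72200/4931 100050/4931; 100050/4931 662321/14793]
step 2: y = z − H·x̄ = [-200947/14793]
step 2: S = H·P̄·Hᵀ + R = [1478587/4931]
step 2: K = P̄·Hᵀ·S⁻¹ = [227950/1478587; 562271/1478587]
step 2: x' = x̄ + K·y = [-14685265/4435761, -9062920/4435761]
step 2: P' = (I − K·H)·P̄ = [11111900/1478587 4007900/1478587; 4007900/1478587 6256984/4435761]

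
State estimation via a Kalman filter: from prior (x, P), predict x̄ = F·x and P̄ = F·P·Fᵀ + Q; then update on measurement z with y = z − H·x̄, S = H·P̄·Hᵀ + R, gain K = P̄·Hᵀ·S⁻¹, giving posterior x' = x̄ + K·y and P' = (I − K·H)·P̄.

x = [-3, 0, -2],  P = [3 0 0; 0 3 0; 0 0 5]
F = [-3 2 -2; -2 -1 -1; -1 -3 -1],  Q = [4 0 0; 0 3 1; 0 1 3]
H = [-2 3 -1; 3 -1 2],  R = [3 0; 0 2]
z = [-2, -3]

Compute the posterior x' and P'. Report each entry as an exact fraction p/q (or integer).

x' = [9004/13893, -15673/13893, -40745/13893]
P' = [89207/13893 15619/13893 -122446/13893; 15619/13893 3383/4631 -14936/13893; -122446/13893 -14936/13893 179486/13893]

x̄ = F·x = [13, 8, 5]
P̄ = F·P·Fᵀ + Q = [63 22 1; 22 23 21; 1 21 38]
y = z − H·x̄ = [5, -44]
S = H·P̄·Hᵀ + R = [114 -141; -141 540]
K = P̄·Hᵀ·S⁻¹ = [-3037/13893 1185/4631; 4715/13893 3418/13893; 6866/13893 1095/4631]
x' = x̄ + K·y = [9004/13893, -15673/13893, -40745/13893]
P' = (I − K·H)·P̄ = [89207/13893 15619/13893 -122446/13893; 15619/13893 3383/4631 -14936/13893; -122446/13893 -14936/13893 179486/13893]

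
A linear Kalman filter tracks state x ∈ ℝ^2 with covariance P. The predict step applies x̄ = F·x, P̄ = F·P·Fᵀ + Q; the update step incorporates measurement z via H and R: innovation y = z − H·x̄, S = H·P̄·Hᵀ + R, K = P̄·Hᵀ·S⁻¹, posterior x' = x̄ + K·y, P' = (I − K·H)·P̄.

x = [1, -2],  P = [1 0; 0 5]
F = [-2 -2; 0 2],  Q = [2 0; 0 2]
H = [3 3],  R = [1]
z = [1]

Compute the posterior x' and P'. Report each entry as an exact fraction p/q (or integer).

x' = [272/73, -250/73]
P' = [1574/73 -1568/73; -1568/73 1570/73]

x̄ = F·x = [2, -4]
P̄ = F·P·Fᵀ + Q = [26 -20; -20 22]
y = z − H·x̄ = [7]
S = H·P̄·Hᵀ + R = [73]
K = P̄·Hᵀ·S⁻¹ = [18/73; 6/73]
x' = x̄ + K·y = [272/73, -250/73]
P' = (I − K·H)·P̄ = [1574/73 -1568/73; -1568/73 1570/73]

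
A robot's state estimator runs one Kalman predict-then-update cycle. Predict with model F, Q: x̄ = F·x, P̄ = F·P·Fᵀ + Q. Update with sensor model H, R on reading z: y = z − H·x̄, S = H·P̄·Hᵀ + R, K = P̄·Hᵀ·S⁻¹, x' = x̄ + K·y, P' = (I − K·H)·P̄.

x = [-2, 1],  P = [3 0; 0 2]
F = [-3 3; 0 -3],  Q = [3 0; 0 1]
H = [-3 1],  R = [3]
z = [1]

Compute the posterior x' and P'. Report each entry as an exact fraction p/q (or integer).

x' = [18/281, 577/562]
P' = [366/281 855/281; 855/281 5349/562]

x̄ = F·x = [9, -3]
P̄ = F·P·Fᵀ + Q = [48 -18; -18 19]
y = z − H·x̄ = [31]
S = H·P̄·Hᵀ + R = [562]
K = P̄·Hᵀ·S⁻¹ = [-81/281; 73/562]
x' = x̄ + K·y = [18/281, 577/562]
P' = (I − K·H)·P̄ = [366/281 855/281; 855/281 5349/562]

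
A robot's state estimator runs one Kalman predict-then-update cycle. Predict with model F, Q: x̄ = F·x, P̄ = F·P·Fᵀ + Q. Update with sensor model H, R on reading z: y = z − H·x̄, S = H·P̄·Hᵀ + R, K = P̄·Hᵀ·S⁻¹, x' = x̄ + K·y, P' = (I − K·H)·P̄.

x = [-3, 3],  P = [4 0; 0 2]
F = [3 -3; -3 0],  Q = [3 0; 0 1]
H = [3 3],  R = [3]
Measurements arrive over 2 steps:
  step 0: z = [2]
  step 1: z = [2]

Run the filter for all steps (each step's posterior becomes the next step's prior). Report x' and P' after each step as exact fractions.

step 0: x' = [-597/67, 632/67], P' = [2496/67 -2475/67; -2475/67 2476/67]
step 1: x' = [162657/67723, -119449/67723], P' = [757731/67723 -712971/67723; -712971/67723 690763/67723]

step 0: x̄ = F·x = [-18, 9]
step 0: P̄ = F·P·Fᵀ + Q = [57 -36; -36 37]
step 0: y = z − H·x̄ = [29]
step 0: S = H·P̄·Hᵀ + R = [201]
step 0: K = P̄·Hᵀ·S⁻¹ = [21/67; 1/67]
step 0: x' = x̄ + K·y = [-597/67, 632/67]
step 0: P' = (I − K·H)·P̄ = [2496/67 -2475/67; -2475/67 2476/67]
step 1: x̄ = F·x = [-3687/67, 1791/67]
step 1: P̄ = F·P·Fᵀ + Q = [89499/67 -44739/67; -44739/67 22531/67]
step 1: y = z − H·x̄ = [5822/67]
step 1: S = H·P̄·Hᵀ + R = [203169/67]
step 1: K = P̄·Hᵀ·S⁻¹ = [44760/67723; -22208/67723]
step 1: x' = x̄ + K·y = [162657/67723, -119449/67723]
step 1: P' = (I − K·H)·P̄ = [757731/67723 -712971/67723; -712971/67723 690763/67723]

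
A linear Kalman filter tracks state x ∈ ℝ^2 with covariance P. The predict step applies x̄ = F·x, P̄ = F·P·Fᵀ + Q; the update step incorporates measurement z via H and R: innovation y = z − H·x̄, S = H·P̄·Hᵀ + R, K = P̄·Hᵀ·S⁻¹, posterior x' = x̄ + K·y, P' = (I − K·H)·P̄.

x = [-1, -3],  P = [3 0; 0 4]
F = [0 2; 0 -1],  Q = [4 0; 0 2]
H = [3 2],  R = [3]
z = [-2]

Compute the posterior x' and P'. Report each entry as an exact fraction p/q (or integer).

x' = [-226/111, 71/37]
P' = [284/111 -120/37; -120/37 174/37]

x̄ = F·x = [-6, 3]
P̄ = F·P·Fᵀ + Q = [20 -8; -8 6]
y = z − H·x̄ = [10]
S = H·P̄·Hᵀ + R = [111]
K = P̄·Hᵀ·S⁻¹ = [44/111; -4/37]
x' = x̄ + K·y = [-226/111, 71/37]
P' = (I − K·H)·P̄ = [284/111 -120/37; -120/37 174/37]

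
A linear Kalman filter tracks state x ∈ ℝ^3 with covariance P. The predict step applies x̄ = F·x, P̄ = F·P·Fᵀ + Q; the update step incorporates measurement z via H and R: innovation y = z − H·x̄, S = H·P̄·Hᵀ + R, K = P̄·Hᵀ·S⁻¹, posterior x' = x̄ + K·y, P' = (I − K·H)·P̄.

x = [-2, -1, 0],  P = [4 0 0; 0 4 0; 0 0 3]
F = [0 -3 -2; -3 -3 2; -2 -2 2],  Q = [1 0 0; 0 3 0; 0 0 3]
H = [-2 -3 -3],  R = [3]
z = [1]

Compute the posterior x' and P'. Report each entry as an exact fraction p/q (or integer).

x' = [-1961/2917, 825/2917, -438/2917]
P' = [100497/2917 -30726/2917 -36066/2917; -30726/2917 14658/2917 6315/2917; -36066/2917 6315/2917 18074/2917]

x̄ = F·x = [3, 9, 6]
P̄ = F·P·Fᵀ + Q = [49 24 12; 24 87 60; 12 60 47]
y = z − H·x̄ = [52]
S = H·P̄·Hᵀ + R = [2917]
K = P̄·Hᵀ·S⁻¹ = [-206/2917; -489/2917; -345/2917]
x' = x̄ + K·y = [-1961/2917, 825/2917, -438/2917]
P' = (I − K·H)·P̄ = [100497/2917 -30726/2917 -36066/2917; -30726/2917 14658/2917 6315/2917; -36066/2917 6315/2917 18074/2917]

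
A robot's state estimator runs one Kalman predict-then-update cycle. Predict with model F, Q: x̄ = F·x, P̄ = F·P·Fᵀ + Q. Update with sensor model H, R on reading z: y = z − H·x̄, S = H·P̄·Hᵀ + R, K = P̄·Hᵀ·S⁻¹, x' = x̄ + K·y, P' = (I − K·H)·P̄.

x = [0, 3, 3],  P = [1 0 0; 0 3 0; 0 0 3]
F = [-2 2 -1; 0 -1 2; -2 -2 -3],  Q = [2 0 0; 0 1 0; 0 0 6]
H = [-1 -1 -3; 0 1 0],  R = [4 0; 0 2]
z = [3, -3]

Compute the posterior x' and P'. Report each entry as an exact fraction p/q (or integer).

x' = [2373/377, -981/377, -879/377]
P' = [4803/377 -540/377 -1435/377; -540/377 656/377 -44/377; -1435/377 -44/377 665/377]

x̄ = F·x = [3, 3, -15]
P̄ = F·P·Fᵀ + Q = [21 -12 1; -12 16 -12; 1 -12 49]
y = z − H·x̄ = [-36, -6]
S = H·P̄·Hᵀ + R = [392 32; 32 18]
K = P̄·Hᵀ·S⁻¹ = [21/754 -270/377; 4/377 328/377; -129/377 -22/377]
x' = x̄ + K·y = [2373/377, -981/377, -879/377]
P' = (I − K·H)·P̄ = [4803/377 -540/377 -1435/377; -540/377 656/377 -44/377; -1435/377 -44/377 665/377]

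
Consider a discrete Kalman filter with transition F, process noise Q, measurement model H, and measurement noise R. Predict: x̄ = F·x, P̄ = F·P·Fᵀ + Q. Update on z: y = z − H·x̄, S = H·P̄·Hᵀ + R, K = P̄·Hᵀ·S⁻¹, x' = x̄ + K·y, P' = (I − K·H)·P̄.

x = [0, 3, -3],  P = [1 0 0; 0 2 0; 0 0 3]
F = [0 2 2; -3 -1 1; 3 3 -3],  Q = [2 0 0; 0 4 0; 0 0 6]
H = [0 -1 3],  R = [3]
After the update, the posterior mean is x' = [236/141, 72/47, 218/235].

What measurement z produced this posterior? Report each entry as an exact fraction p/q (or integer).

z = [1]

x̄ = F·x = [0, -6, 18]
P̄ = F·P·Fᵀ + Q = [22 2 -6; 2 18 -24; -6 -24 60]
S = H·P̄·Hᵀ + R = [705]
K = P̄·Hᵀ·S⁻¹ = [-4/141; -6/47; 68/235]
x' − x̄ = [236/141, 354/47, -4012/235] = K·y
y = (KᵀK)⁻¹·Kᵀ·(x' − x̄) = [-59]
z = y + H·x̄ = [-59] + [60] = [1]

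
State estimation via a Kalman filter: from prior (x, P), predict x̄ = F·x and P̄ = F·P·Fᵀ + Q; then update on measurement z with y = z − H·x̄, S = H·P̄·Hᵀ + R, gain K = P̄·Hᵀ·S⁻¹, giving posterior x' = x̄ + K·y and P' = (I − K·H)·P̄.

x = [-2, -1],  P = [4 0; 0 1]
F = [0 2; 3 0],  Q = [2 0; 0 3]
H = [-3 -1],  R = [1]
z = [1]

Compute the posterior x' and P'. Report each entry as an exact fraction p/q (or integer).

x̄ = F·x = [-2, -6]
P̄ = F·P·Fᵀ + Q = [6 0; 0 39]
y = z − H·x̄ = [-11]
S = H·P̄·Hᵀ + R = [94]
K = P̄·Hᵀ·S⁻¹ = [-9/47; -39/94]
x' = x̄ + K·y = [5/47, -135/94]
P' = (I − K·H)·P̄ = [120/47 -351/47; -351/47 2145/94]

x' = [5/47, -135/94]
P' = [120/47 -351/47; -351/47 2145/94]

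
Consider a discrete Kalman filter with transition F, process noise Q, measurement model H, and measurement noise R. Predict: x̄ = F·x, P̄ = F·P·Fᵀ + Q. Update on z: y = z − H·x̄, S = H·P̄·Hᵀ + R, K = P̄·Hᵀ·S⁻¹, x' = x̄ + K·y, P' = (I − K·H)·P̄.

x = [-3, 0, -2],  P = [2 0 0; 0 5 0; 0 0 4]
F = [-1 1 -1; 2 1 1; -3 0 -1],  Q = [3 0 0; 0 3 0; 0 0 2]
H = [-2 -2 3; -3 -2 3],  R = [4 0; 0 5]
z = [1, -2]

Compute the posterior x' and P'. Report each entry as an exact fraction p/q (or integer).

x' = [8503/2287, -607/2287, 6427/2287]
P' = [12526/2287 -2363/2287 8634/2287; -2363/2287 7644/2287 2828/2287; 8634/2287 2828/2287 9256/2287]

x̄ = F·x = [5, -8, 11]
P̄ = F·P·Fᵀ + Q = [14 -3 10; -3 20 -16; 10 -16 24]
y = z − H·x̄ = [-38, -36]
S = H·P̄·Hᵀ + R = [404 392; 392 403]
K = P̄·Hᵀ·S⁻¹ = [1394/2287 -1390/2287; -1039/4574 57/2287; 1211/2287 -758/2287]
x' = x̄ + K·y = [8503/2287, -607/2287, 6427/2287]
P' = (I − K·H)·P̄ = [12526/2287 -2363/2287 8634/2287; -2363/2287 7644/2287 2828/2287; 8634/2287 2828/2287 9256/2287]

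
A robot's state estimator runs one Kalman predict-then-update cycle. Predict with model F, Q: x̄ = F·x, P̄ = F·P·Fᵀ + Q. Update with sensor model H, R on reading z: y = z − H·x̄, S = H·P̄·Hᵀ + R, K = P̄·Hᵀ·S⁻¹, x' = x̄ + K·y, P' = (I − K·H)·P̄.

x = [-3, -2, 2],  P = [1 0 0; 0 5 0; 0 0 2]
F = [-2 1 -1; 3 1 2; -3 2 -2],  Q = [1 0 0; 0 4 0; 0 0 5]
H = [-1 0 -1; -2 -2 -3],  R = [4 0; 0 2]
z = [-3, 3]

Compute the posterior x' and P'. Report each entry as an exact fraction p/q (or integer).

x̄ = F·x = [2, -7, 1]
P̄ = F·P·Fᵀ + Q = [12 -5 20; -5 26 -7; 20 -7 42]
y = z − H·x̄ = [0, -4]
S = H·P̄·Hᵀ + R = [98 226; 226 648]
K = P̄·Hᵀ·S⁻¹ = [-1003/3107 -5/3107; 6261/6214 -2385/6214; -112/239 -17/239]
x' = x̄ + K·y = [6234/3107, -16979/3107, 307/239]
P' = (I − K·H)·P̄ = [4818/3107 -3604/3107 -62/239; -3604/3107 36347/6214 -686/239; -62/239 -686/239 510/239]

x' = [6234/3107, -16979/3107, 307/239]
P' = [4818/3107 -3604/3107 -62/239; -3604/3107 36347/6214 -686/239; -62/239 -686/239 510/239]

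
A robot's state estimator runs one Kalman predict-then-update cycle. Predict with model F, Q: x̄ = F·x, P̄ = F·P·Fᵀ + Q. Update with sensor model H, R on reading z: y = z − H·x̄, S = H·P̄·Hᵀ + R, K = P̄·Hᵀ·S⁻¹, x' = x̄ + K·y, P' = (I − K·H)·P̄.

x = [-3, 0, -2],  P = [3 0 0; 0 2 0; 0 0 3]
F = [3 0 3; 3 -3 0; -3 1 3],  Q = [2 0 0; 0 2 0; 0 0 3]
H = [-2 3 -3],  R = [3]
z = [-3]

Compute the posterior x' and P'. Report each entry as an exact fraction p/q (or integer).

x' = [-21858/1451, -12501/1451, 3525/1451]
P' = [80295/1451 44943/1451 -8556/1451; 44943/1451 33601/1451 3453/1451; -8556/1451 3453/1451 9433/1451]

x̄ = F·x = [-15, -9, 3]
P̄ = F·P·Fᵀ + Q = [56 27 0; 27 47 -33; 0 -33 59]
y = z − H·x̄ = [3]
S = H·P̄·Hᵀ + R = [1451]
K = P̄·Hᵀ·S⁻¹ = [-31/1451; 186/1451; -276/1451]
x' = x̄ + K·y = [-21858/1451, -12501/1451, 3525/1451]
P' = (I − K·H)·P̄ = [80295/1451 44943/1451 -8556/1451; 44943/1451 33601/1451 3453/1451; -8556/1451 3453/1451 9433/1451]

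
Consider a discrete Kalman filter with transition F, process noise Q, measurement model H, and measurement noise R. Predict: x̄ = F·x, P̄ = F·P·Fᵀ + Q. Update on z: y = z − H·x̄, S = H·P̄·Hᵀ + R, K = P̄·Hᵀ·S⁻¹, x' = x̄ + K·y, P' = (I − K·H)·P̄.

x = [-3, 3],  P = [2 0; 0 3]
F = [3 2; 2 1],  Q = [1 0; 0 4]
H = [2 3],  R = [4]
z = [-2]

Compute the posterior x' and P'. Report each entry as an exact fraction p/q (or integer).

x' = [71/479, -384/479]
P' = [1393/479 -774/479; -774/479 624/479]

x̄ = F·x = [-3, -3]
P̄ = F·P·Fᵀ + Q = [31 18; 18 15]
y = z − H·x̄ = [13]
S = H·P̄·Hᵀ + R = [479]
K = P̄·Hᵀ·S⁻¹ = [116/479; 81/479]
x' = x̄ + K·y = [71/479, -384/479]
P' = (I − K·H)·P̄ = [1393/479 -774/479; -774/479 624/479]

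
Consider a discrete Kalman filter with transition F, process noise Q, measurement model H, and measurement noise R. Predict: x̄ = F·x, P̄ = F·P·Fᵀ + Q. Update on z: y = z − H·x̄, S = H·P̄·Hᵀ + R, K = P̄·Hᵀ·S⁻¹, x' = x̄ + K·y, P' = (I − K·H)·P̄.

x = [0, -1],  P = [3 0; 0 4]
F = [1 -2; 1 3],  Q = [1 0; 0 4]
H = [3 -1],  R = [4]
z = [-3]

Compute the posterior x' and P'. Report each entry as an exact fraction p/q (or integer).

x' = [-266/353, 213/353]
P' = [499/353 1173/353; 1173/353 3943/353]

x̄ = F·x = [2, -3]
P̄ = F·P·Fᵀ + Q = [20 -21; -21 43]
y = z − H·x̄ = [-12]
S = H·P̄·Hᵀ + R = [353]
K = P̄·Hᵀ·S⁻¹ = [81/353; -106/353]
x' = x̄ + K·y = [-266/353, 213/353]
P' = (I − K·H)·P̄ = [499/353 1173/353; 1173/353 3943/353]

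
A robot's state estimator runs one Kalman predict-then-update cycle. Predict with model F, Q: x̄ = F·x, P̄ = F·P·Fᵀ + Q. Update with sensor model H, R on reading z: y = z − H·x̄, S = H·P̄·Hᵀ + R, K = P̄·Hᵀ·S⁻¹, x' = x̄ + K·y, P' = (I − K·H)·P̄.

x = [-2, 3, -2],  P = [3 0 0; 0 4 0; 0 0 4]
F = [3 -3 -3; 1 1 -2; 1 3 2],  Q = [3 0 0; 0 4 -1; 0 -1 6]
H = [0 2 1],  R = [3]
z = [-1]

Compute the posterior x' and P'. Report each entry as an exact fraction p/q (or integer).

x̄ = F·x = [-9, 5, 3]
P̄ = F·P·Fᵀ + Q = [102 21 -51; 21 27 -2; -51 -2 61]
y = z − H·x̄ = [-14]
S = H·P̄·Hᵀ + R = [164]
K = P̄·Hᵀ·S⁻¹ = [-9/164; 13/41; 57/164]
x' = x̄ + K·y = [-675/82, 23/41, -153/82]
P' = (I − K·H)·P̄ = [16647/164 978/41 -7851/164; 978/41 431/41 -823/41; -7851/164 -823/41 6755/164]

x' = [-675/82, 23/41, -153/82]
P' = [16647/164 978/41 -7851/164; 978/41 431/41 -823/41; -7851/164 -823/41 6755/164]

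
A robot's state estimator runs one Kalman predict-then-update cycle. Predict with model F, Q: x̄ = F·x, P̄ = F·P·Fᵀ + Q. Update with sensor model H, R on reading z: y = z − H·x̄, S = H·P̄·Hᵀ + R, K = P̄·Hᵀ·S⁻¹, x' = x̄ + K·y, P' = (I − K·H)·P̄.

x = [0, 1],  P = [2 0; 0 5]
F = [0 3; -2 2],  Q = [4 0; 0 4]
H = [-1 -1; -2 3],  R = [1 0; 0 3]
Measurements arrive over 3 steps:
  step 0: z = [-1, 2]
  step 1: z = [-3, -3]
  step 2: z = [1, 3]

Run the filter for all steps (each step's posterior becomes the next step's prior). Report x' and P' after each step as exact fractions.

step 0: x' = [671/2875, 2298/2875], P' = [2721/5750 349/2875; 349/2875 2386/8625]
step 1: x' = [22217568/9242017, 5754324/9242017], P' = [4127250/9242017 1013934/9242017; 1013934/9242017 2465590/9242017]
step 2: x' = [-3286134818/3228328651, 694077352/9684985953], P' = [1440386442/3228328651 354016952/3228328651; 354016952/3228328651 2582832980/9684985953]

step 0: x̄ = F·x = [3, 2]
step 0: P̄ = F·P·Fᵀ + Q = [49 30; 30 32]
step 0: y = z − H·x̄ = [4, 2]
step 0: S = H·P̄·Hᵀ + R = [142 -28; -28 127]
step 0: K = P̄·Hᵀ·S⁻¹ = [-3419/5750 -558/2875; -3433/8625 1688/8625]
step 0: x' = x̄ + K·y = [671/2875, 2298/2875]
step 0: P' = (I − K·H)·P̄ = [2721/5750 349/2875; 349/2875 2386/8625]
step 1: x̄ = F·x = [6894/2875, 3254/2875]
step 1: P̄ = F·P·Fᵀ + Q = [18658/2875 2678/2875; 2678/2875 51994/8625]
step 1: y = z − H·x̄ = [1523/2875, -4599/2875]
step 1: S = H·P̄·Hᵀ + R = [132661/8625 -17356/2875; -17356/2875 207103/2875]
step 1: K = P̄·Hᵀ·S⁻¹ = [-5141184/9242017 -1737566/9242017; -3479524/9242017 1789634/9242017]
step 1: x' = x̄ + K·y = [22217568/9242017, 5754324/9242017]
step 1: P' = (I − K·H)·P̄ = [4127250/9242017 1013934/9242017; 1013934/9242017 2465590/9242017]
step 2: x̄ = F·x = [17262972/9242017, -32926488/9242017]
step 2: P̄ = F·P·Fᵀ + Q = [59158378/9242017 8709936/9242017; 8709936/9242017 55227956/9242017]
step 2: y = z − H·x̄ = [-6421499/9242017, 161031459/9242017]
step 2: S = H·P̄·Hᵀ + R = [141048223/9242017 -56077048/9242017; -56077048/9242017 656891935/9242017]
step 2: K = P̄·Hᵀ·S⁻¹ = [-1794403394/3228328651 -606240676/3228328651; -3644883836/9684985953 1874799076/9684985953]
step 2: x' = x̄ + K·y = [-3286134818/3228328651, 694077352/9684985953]
step 2: P' = (I − K·H)·P̄ = [1440386442/3228328651 354016952/3228328651; 354016952/3228328651 2582832980/9684985953]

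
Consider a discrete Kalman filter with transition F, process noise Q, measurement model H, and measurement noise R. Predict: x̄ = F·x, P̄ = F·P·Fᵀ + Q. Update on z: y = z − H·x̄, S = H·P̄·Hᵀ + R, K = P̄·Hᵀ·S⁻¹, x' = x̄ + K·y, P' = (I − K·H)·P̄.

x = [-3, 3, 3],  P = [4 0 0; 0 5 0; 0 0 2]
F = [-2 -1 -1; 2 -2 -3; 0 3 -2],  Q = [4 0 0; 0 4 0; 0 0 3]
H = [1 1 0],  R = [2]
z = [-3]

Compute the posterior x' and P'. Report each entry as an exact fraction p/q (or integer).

x' = [162/29, -9, -3]
P' = [540/29 -18 -2; -18 58/3 4/3; -2 4/3 139/3]

x̄ = F·x = [0, -21, 3]
P̄ = F·P·Fᵀ + Q = [27 0 -11; 0 58 -18; -11 -18 56]
y = z − H·x̄ = [18]
S = H·P̄·Hᵀ + R = [87]
K = P̄·Hᵀ·S⁻¹ = [9/29; 2/3; -1/3]
x' = x̄ + K·y = [162/29, -9, -3]
P' = (I − K·H)·P̄ = [540/29 -18 -2; -18 58/3 4/3; -2 4/3 139/3]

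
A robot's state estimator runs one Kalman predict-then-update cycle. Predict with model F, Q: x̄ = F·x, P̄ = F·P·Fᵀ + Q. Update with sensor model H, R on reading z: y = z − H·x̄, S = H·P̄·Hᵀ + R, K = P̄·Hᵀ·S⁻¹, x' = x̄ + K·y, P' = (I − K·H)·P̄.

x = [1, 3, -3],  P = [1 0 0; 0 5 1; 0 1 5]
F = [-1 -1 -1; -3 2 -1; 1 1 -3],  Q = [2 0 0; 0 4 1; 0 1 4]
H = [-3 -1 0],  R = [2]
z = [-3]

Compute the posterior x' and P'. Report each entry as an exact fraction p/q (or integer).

x̄ = F·x = [-1, 6, 13]
P̄ = F·P·Fᵀ + Q = [15 -3 11; -3 34 16; 11 16 49]
y = z − H·x̄ = [0]
S = H·P̄·Hᵀ + R = [153]
K = P̄·Hᵀ·S⁻¹ = [-14/51; -25/153; -49/153]
x' = x̄ + K·y = [-1, 6, 13]
P' = (I − K·H)·P̄ = [59/17 -503/51 -125/51; -503/51 4577/153 1223/153; -125/51 1223/153 5096/153]

x' = [-1, 6, 13]
P' = [59/17 -503/51 -125/51; -503/51 4577/153 1223/153; -125/51 1223/153 5096/153]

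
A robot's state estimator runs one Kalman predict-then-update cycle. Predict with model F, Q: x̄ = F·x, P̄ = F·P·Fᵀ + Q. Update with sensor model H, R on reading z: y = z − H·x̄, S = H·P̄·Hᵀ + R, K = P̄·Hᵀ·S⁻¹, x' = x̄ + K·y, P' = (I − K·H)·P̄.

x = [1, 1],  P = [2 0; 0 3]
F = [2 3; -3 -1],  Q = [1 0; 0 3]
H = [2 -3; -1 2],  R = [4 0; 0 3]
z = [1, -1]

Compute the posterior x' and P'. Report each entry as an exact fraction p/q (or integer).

x' = [296/1045, -259/1045]
P' = [6207/1045 3582/1045; 3582/1045 2352/1045]

x̄ = F·x = [5, -4]
P̄ = F·P·Fᵀ + Q = [36 -21; -21 24]
y = z − H·x̄ = [-21, 12]
S = H·P̄·Hᵀ + R = [616 -363; -363 219]
K = P̄·Hᵀ·S⁻¹ = [417/1045 29/95; 27/1045 34/95]
x' = x̄ + K·y = [296/1045, -259/1045]
P' = (I − K·H)·P̄ = [6207/1045 3582/1045; 3582/1045 2352/1045]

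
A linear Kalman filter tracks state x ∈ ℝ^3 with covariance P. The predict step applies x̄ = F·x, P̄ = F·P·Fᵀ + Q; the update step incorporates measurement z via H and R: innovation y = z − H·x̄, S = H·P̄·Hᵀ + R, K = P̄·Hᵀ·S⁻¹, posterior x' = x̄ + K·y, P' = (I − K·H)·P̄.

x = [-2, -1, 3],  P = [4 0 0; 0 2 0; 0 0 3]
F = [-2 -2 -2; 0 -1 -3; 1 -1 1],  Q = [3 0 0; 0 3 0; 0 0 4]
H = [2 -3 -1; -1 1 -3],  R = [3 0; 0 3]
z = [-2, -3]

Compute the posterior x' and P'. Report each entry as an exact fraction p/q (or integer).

x' = [-8508/4813, -5091/4813, 6230/4813]
P' = [825581/24065 575951/24065 -86414/24065; 575951/24065 408911/24065 -60299/24065; -86414/24065 -60299/24065 16061/24065]

x̄ = F·x = [0, -8, 2]
P̄ = F·P·Fᵀ + Q = [39 22 -10; 22 32 -7; -10 -7 13]
y = z − H·x̄ = [-24, 11]
S = H·P̄·Hᵀ + R = [194 -31; -31 129]
K = P̄·Hᵀ·S⁻¹ = [3241/24065 3204/24065; -4844/24065 4619/24065; -2664/24065 -7356/24065]
x' = x̄ + K·y = [-8508/4813, -5091/4813, 6230/4813]
P' = (I − K·H)·P̄ = [825581/24065 575951/24065 -86414/24065; 575951/24065 408911/24065 -60299/24065; -86414/24065 -60299/24065 16061/24065]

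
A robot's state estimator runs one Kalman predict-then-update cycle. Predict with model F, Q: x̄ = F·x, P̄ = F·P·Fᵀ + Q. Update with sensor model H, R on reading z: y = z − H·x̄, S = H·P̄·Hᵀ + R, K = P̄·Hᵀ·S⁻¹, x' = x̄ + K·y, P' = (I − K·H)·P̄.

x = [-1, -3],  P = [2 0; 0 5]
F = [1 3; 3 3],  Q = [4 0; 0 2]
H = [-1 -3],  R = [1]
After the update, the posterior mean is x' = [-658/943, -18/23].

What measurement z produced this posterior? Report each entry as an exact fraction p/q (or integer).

x̄ = F·x = [-10, -12]
P̄ = F·P·Fᵀ + Q = [51 51; 51 65]
S = H·P̄·Hᵀ + R = [943]
K = P̄·Hᵀ·S⁻¹ = [-204/943; -6/23]
x' − x̄ = [8772/943, 258/23] = K·y
y = (KᵀK)⁻¹·Kᵀ·(x' − x̄) = [-43]
z = y + H·x̄ = [-43] + [46] = [3]

z = [3]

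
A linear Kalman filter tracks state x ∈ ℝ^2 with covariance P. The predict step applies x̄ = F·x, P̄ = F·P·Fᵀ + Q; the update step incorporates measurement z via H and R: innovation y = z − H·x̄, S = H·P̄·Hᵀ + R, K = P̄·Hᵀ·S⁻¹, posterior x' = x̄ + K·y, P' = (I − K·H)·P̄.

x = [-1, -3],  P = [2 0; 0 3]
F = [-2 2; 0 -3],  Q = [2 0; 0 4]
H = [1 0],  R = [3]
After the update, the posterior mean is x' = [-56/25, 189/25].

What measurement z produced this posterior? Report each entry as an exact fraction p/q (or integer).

z = [-2]

x̄ = F·x = [-4, 9]
P̄ = F·P·Fᵀ + Q = [22 -18; -18 31]
S = H·P̄·Hᵀ + R = [25]
K = P̄·Hᵀ·S⁻¹ = [22/25; -18/25]
x' − x̄ = [44/25, -36/25] = K·y
y = (KᵀK)⁻¹·Kᵀ·(x' − x̄) = [2]
z = y + H·x̄ = [2] + [-4] = [-2]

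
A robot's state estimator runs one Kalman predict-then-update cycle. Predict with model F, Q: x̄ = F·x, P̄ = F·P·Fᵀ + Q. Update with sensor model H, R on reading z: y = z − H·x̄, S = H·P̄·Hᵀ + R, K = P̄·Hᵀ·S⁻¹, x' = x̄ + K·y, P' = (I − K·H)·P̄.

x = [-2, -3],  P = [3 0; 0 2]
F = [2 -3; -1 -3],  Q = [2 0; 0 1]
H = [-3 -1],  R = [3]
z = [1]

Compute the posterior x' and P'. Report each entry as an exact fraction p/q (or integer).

x̄ = F·x = [5, 11]
P̄ = F·P·Fᵀ + Q = [32 12; 12 22]
y = z − H·x̄ = [27]
S = H·P̄·Hᵀ + R = [385]
K = P̄·Hᵀ·S⁻¹ = [-108/385; -58/385]
x' = x̄ + K·y = [-991/385, 2669/385]
P' = (I − K·H)·P̄ = [656/385 -1644/385; -1644/385 5106/385]

x' = [-991/385, 2669/385]
P' = [656/385 -1644/385; -1644/385 5106/385]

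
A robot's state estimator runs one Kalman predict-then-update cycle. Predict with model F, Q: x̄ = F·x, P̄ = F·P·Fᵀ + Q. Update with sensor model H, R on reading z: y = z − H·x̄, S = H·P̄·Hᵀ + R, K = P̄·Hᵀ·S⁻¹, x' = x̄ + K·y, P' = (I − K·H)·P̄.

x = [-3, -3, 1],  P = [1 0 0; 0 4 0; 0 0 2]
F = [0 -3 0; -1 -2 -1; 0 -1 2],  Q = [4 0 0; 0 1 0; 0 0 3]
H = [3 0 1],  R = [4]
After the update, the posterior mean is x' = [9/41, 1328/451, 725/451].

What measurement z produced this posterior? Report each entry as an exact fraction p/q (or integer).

z = [2]

x̄ = F·x = [9, 8, 5]
P̄ = F·P·Fᵀ + Q = [40 24 12; 24 20 4; 12 4 15]
S = H·P̄·Hᵀ + R = [451]
K = P̄·Hᵀ·S⁻¹ = [12/41; 76/451; 51/451]
x' − x̄ = [-360/41, -2280/451, -1530/451] = K·y
y = (KᵀK)⁻¹·Kᵀ·(x' − x̄) = [-30]
z = y + H·x̄ = [-30] + [32] = [2]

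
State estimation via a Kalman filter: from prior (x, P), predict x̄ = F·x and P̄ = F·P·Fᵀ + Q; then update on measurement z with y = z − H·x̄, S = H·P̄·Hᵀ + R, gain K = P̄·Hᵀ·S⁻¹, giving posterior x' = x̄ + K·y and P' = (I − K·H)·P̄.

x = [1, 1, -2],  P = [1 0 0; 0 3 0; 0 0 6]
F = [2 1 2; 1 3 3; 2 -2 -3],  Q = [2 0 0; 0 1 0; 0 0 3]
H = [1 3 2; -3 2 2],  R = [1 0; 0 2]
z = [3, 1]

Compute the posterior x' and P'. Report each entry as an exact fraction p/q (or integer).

x̄ = F·x = [-1, -2, 6]
P̄ = F·P·Fᵀ + Q = [33 47 -38; 47 83 -70; -38 -70 73]
y = z − H·x̄ = [-2, -10]
S = H·P̄·Hᵀ + R = [363 -186; -186 255]
K = P̄·Hᵀ·S⁻¹ = [3308/19323 -3725/19323; 6130/19323 -4243/19323; -410/6441 2732/6441]
x' = x̄ + K·y = [11311/19323, -8476/19323, 12146/6441]
P' = (I − K·H)·P̄ = [11750/19323 -36242/19323 16714/6441; -36242/19323 159584/19323 -72730/6441; 16714/6441 -72730/6441 33511/2147]

x' = [11311/19323, -8476/19323, 12146/6441]
P' = [11750/19323 -36242/19323 16714/6441; -36242/19323 159584/19323 -72730/6441; 16714/6441 -72730/6441 33511/2147]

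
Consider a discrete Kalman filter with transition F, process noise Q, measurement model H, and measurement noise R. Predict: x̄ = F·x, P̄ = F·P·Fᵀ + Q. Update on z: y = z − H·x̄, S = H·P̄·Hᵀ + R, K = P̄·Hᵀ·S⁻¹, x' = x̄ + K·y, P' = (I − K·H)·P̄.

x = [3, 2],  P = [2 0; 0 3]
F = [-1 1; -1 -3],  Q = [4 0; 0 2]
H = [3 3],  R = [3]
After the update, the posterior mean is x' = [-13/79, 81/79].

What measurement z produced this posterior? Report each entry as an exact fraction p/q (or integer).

z = [3]

x̄ = F·x = [-1, -9]
P̄ = F·P·Fᵀ + Q = [9 -7; -7 31]
S = H·P̄·Hᵀ + R = [237]
K = P̄·Hᵀ·S⁻¹ = [2/79; 24/79]
x' − x̄ = [66/79, 792/79] = K·y
y = (KᵀK)⁻¹·Kᵀ·(x' − x̄) = [33]
z = y + H·x̄ = [33] + [-30] = [3]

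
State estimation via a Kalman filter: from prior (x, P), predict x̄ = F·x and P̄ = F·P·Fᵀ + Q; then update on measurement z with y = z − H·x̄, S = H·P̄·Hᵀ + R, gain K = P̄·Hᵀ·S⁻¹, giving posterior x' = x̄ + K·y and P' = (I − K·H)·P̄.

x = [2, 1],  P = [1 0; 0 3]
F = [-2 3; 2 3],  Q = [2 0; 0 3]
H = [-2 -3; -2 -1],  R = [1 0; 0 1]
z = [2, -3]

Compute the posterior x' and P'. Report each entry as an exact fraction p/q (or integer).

x' = [22106/10461, -20177/10461]
P' = [5963/10461 -4721/10461; -4721/10461 4778/10461]

x̄ = F·x = [-1, 7]
P̄ = F·P·Fᵀ + Q = [33 23; 23 34]
y = z − H·x̄ = [21, 2]
S = H·P̄·Hᵀ + R = [715 418; 418 259]
K = P̄·Hᵀ·S⁻¹ = [2237/10461 -655/951; -4892/10461 424/951]
x' = x̄ + K·y = [22106/10461, -20177/10461]
P' = (I − K·H)·P̄ = [5963/10461 -4721/10461; -4721/10461 4778/10461]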